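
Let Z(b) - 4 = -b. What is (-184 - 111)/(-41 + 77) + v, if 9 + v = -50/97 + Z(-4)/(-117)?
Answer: -269021/15132 ≈ -17.778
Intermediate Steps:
Z(b) = 4 - b
v = -108767/11349 (v = -9 + (-50/97 + (4 - 1*(-4))/(-117)) = -9 + (-50*1/97 + (4 + 4)*(-1/117)) = -9 + (-50/97 + 8*(-1/117)) = -9 + (-50/97 - 8/117) = -9 - 6626/11349 = -108767/11349 ≈ -9.5838)
(-184 - 111)/(-41 + 77) + v = (-184 - 111)/(-41 + 77) - 108767/11349 = -295/36 - 108767/11349 = -269021/15132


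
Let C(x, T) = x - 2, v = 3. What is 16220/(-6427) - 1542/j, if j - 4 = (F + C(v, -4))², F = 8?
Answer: -11289134/546295 ≈ -20.665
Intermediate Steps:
C(x, T) = -2 + x
j = 85 (j = 4 + (8 + (-2 + 3))² = 4 + (8 + 1)² = 4 + 9² = 4 + 81 = 85)
16220/(-6427) - 1542/j = 16220/(-6427) - 1542/85 = 16220*(-1/6427) - 1542*1/85 = -16220/6427 - 1542/85 = -11289134/546295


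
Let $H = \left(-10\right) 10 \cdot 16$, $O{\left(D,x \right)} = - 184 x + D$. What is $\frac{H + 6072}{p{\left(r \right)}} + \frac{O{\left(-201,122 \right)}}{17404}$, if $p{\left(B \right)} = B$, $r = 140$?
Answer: $\frac{18664957}{609140} \approx 30.641$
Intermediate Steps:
$O{\left(D,x \right)} = D - 184 x$
$H = -1600$ ($H = \left(-100\right) 16 = -1600$)
$\frac{H + 6072}{p{\left(r \right)}} + \frac{O{\left(-201,122 \right)}}{17404} = \frac{-1600 + 6072}{140} + \frac{-201 - 22448}{17404} = 4472 \cdot \frac{1}{140} + \left(-201 - 22448\right) \frac{1}{17404} = \frac{1118}{35} - \frac{22649}{17404} = \frac{18664957}{609140}$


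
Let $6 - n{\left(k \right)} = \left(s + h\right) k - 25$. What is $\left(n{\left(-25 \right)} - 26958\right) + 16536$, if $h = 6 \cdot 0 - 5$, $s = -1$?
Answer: $-10541$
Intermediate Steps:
$h = -5$ ($h = 0 - 5 = -5$)
$n{\left(k \right)} = 31 + 6 k$ ($n{\left(k \right)} = 6 - \left(\left(-1 - 5\right) k - 25\right) = 6 - \left(- 6 k - 25\right) = 6 - \left(-25 - 6 k\right) = 6 + \left(25 + 6 k\right) = 31 + 6 k$)
$\left(n{\left(-25 \right)} - 26958\right) + 16536 = \left(\left(31 + 6 \left(-25\right)\right) - 26958\right) + 16536 = \left(\left(31 - 150\right) - 26958\right) + 16536 = \left(-119 - 26958\right) + 16536 = -27077 + 16536 = -10541$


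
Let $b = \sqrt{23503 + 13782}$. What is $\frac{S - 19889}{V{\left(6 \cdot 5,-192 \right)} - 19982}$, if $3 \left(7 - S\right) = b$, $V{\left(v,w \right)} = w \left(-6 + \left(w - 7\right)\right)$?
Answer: $- \frac{9941}{9689} - \frac{\sqrt{37285}}{58134} \approx -1.0293$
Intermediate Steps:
$b = \sqrt{37285} \approx 193.09$
$V{\left(v,w \right)} = w \left(-13 + w\right)$ ($V{\left(v,w \right)} = w \left(-6 + \left(-7 + w\right)\right) = w \left(-13 + w\right)$)
$S = 7 - \frac{\sqrt{37285}}{3} \approx -57.364$
$\frac{S - 19889}{V{\left(6 \cdot 5,-192 \right)} - 19982} = \frac{\left(7 - \frac{\sqrt{37285}}{3}\right) - 19889}{- 192 \left(-13 - 192\right) - 19982} = \frac{-19882 - \frac{\sqrt{37285}}{3}}{\left(-192\right) \left(-205\right) - 19982} = \frac{-19882 - \frac{\sqrt{37285}}{3}}{39360 - 19982} = \frac{-19882 - \frac{\sqrt{37285}}{3}}{19378} = \left(-19882 - \frac{\sqrt{37285}}{3}\right) \frac{1}{19378} = - \frac{9941}{9689} - \frac{\sqrt{37285}}{58134}$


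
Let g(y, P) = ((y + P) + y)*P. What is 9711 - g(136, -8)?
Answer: 11823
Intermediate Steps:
g(y, P) = P*(P + 2*y) (g(y, P) = ((P + y) + y)*P = (P + 2*y)*P = P*(P + 2*y))
9711 - g(136, -8) = 9711 - (-8)*(-8 + 2*136) = 9711 - (-8)*(-8 + 272) = 9711 - (-8)*264 = 9711 - 1*(-2112) = 9711 + 2112 = 11823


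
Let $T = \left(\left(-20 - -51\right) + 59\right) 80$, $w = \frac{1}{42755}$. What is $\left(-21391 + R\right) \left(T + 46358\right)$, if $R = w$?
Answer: $- \frac{48982658101832}{42755} \approx -1.1457 \cdot 10^{9}$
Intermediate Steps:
$w = \frac{1}{42755} \approx 2.3389 \cdot 10^{-5}$
$R = \frac{1}{42755} \approx 2.3389 \cdot 10^{-5}$
$T = 7200$ ($T = \left(\left(-20 + 51\right) + 59\right) 80 = \left(31 + 59\right) 80 = 90 \cdot 80 = 7200$)
$\left(-21391 + R\right) \left(T + 46358\right) = \left(-21391 + \frac{1}{42755}\right) \left(7200 + 46358\right) = \left(- \frac{914572204}{42755}\right) 53558 = - \frac{48982658101832}{42755}$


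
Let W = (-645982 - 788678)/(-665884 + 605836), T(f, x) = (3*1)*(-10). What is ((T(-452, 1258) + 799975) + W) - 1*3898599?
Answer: -15505545061/5004 ≈ -3.0986e+6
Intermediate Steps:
T(f, x) = -30 (T(f, x) = 3*(-10) = -30)
W = 119555/5004 (W = -1434660/(-60048) = -1434660*(-1/60048) = 119555/5004 ≈ 23.892)
((T(-452, 1258) + 799975) + W) - 1*3898599 = ((-30 + 799975) + 119555/5004) - 1*3898599 = (799945 + 119555/5004) - 3898599 = 4003044335/5004 - 3898599 = -15505545061/5004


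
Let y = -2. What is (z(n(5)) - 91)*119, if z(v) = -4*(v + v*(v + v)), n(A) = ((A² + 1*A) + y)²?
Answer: -585536525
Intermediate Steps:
n(A) = (-2 + A + A²)² (n(A) = ((A² + 1*A) - 2)² = ((A² + A) - 2)² = ((A + A²) - 2)² = (-2 + A + A²)²)
z(v) = -8*v² - 4*v (z(v) = -4*(v + v*(2*v)) = -4*(v + 2*v²) = -8*v² - 4*v)
(z(n(5)) - 91)*119 = (-4*(-2 + 5 + 5²)²*(1 + 2*(-2 + 5 + 5²)²) - 91)*119 = (-4*(-2 + 5 + 25)²*(1 + 2*(-2 + 5 + 25)²) - 91)*119 = (-4*28²*(1 + 2*28²) - 91)*119 = (-4*784*(1 + 2*784) - 91)*119 = (-4*784*(1 + 1568) - 91)*119 = (-4*784*1569 - 91)*119 = (-4920384 - 91)*119 = -4920475*119 = -585536525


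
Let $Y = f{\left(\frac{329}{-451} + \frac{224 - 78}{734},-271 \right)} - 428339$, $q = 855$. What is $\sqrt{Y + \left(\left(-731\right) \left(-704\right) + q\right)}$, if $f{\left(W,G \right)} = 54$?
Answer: $\sqrt{87194} \approx 295.29$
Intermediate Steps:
$Y = -428285$ ($Y = 54 - 428339 = -428285$)
$\sqrt{Y + \left(\left(-731\right) \left(-704\right) + q\right)} = \sqrt{-428285 + \left(\left(-731\right) \left(-704\right) + 855\right)} = \sqrt{-428285 + \left(514624 + 855\right)} = \sqrt{-428285 + 515479} = \sqrt{87194}$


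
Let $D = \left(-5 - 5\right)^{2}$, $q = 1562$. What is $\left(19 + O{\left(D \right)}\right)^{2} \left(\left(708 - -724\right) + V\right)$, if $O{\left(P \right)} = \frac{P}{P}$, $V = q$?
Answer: $1197600$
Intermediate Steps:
$V = 1562$
$D = 100$ ($D = \left(-10\right)^{2} = 100$)
$O{\left(P \right)} = 1$
$\left(19 + O{\left(D \right)}\right)^{2} \left(\left(708 - -724\right) + V\right) = \left(19 + 1\right)^{2} \left(\left(708 - -724\right) + 1562\right) = 20^{2} \left(\left(708 + 724\right) + 1562\right) = 400 \left(1432 + 1562\right) = 400 \cdot 2994 = 1197600$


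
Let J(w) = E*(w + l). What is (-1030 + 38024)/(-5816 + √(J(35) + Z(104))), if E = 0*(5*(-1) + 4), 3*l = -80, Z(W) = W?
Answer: -26894638/4228219 - 18497*√26/8456438 ≈ -6.3719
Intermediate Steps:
l = -80/3 (l = (⅓)*(-80) = -80/3 ≈ -26.667)
E = 0 (E = 0*(-5 + 4) = 0*(-1) = 0)
J(w) = 0 (J(w) = 0*(w - 80/3) = 0*(-80/3 + w) = 0)
(-1030 + 38024)/(-5816 + √(J(35) + Z(104))) = (-1030 + 38024)/(-5816 + √(0 + 104)) = 36994/(-5816 + √104) = 36994/(-5816 + 2*√26)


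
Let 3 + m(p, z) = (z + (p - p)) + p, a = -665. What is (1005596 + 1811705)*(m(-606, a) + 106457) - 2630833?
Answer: 296329540250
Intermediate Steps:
m(p, z) = -3 + p + z (m(p, z) = -3 + ((z + (p - p)) + p) = -3 + ((z + 0) + p) = -3 + (z + p) = -3 + (p + z) = -3 + p + z)
(1005596 + 1811705)*(m(-606, a) + 106457) - 2630833 = (1005596 + 1811705)*((-3 - 606 - 665) + 106457) - 2630833 = 2817301*(-1274 + 106457) - 2630833 = 2817301*105183 - 2630833 = 296332171083 - 2630833 = 296329540250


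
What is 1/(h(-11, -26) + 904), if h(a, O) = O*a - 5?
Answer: 1/1185 ≈ 0.00084388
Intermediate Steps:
h(a, O) = -5 + O*a
1/(h(-11, -26) + 904) = 1/((-5 - 26*(-11)) + 904) = 1/((-5 + 286) + 904) = 1/(281 + 904) = 1/1185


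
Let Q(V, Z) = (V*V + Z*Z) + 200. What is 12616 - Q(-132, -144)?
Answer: -25744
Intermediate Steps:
Q(V, Z) = 200 + V² + Z² (Q(V, Z) = (V² + Z²) + 200 = 200 + V² + Z²)
12616 - Q(-132, -144) = 12616 - (200 + (-132)² + (-144)²) = 12616 - (200 + 17424 + 20736) = 12616 - 1*38360 = 12616 - 38360 = -25744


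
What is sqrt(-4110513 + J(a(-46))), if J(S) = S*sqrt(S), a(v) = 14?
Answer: sqrt(-4110513 + 14*sqrt(14)) ≈ 2027.4*I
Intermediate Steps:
J(S) = S**(3/2)
sqrt(-4110513 + J(a(-46))) = sqrt(-4110513 + 14**(3/2)) = sqrt(-4110513 + 14*sqrt(14))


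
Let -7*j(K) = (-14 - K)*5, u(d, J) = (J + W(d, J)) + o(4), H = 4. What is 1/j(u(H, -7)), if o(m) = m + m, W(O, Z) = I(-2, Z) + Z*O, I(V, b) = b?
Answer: -7/100 ≈ -0.070000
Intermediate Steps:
W(O, Z) = Z + O*Z (W(O, Z) = Z + Z*O = Z + O*Z)
o(m) = 2*m
u(d, J) = 8 + J + J*(1 + d) (u(d, J) = (J + J*(1 + d)) + 2*4 = (J + J*(1 + d)) + 8 = 8 + J + J*(1 + d))
j(K) = 10 + 5*K/7 (j(K) = -(-14 - K)*5/7 = -(-70 - 5*K)/7 = 10 + 5*K/7)
1/j(u(H, -7)) = 1/(10 + 5*(8 + 2*(-7) - 7*4)/7) = 1/(10 + 5*(8 - 14 - 28)/7) = 1/(10 + (5/7)*(-34)) = 1/(10 - 170/7) = 1/(-100/7) = -7/100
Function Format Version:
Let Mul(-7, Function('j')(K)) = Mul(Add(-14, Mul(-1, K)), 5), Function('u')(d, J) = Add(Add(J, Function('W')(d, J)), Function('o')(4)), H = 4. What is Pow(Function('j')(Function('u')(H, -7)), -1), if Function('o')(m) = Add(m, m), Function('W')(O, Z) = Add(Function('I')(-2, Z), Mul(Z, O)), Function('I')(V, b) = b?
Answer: Rational(-7, 100) ≈ -0.070000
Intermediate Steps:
Function('W')(O, Z) = Add(Z, Mul(O, Z)) (Function('W')(O, Z) = Add(Z, Mul(Z, O)) = Add(Z, Mul(O, Z)))
Function('o')(m) = Mul(2, m)
Function('u')(d, J) = Add(8, J, Mul(J, Add(1, d))) (Function('u')(d, J) = Add(Add(J, Mul(J, Add(1, d))), Mul(2, 4)) = Add(Add(J, Mul(J, Add(1, d))), 8) = Add(8, J, Mul(J, Add(1, d))))
Function('j')(K) = Add(10, Mul(Rational(5, 7), K)) (Function('j')(K) = Mul(Rational(-1, 7), Mul(Add(-14, Mul(-1, K)), 5)) = Mul(Rational(-1, 7), Add(-70, Mul(-5, K))) = Add(10, Mul(Rational(5, 7), K)))
Pow(Function('j')(Function('u')(H, -7)), -1) = Pow(Add(10, Mul(Rational(5, 7), Add(8, Mul(2, -7), Mul(-7, 4)))), -1) = Pow(Add(10, Mul(Rational(5, 7), Add(8, -14, -28))), -1) = Pow(Add(10, Mul(Rational(5, 7), -34)), -1) = Pow(Add(10, Rational(-170, 7)), -1) = Pow(Rational(-100, 7), -1) = Rational(-7, 100)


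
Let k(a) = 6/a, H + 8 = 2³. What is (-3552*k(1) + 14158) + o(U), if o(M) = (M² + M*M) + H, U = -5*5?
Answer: -5904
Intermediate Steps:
H = 0 (H = -8 + 2³ = -8 + 8 = 0)
U = -25
o(M) = 2*M² (o(M) = (M² + M*M) + 0 = (M² + M²) + 0 = 2*M² + 0 = 2*M²)
(-3552*k(1) + 14158) + o(U) = (-21312/1 + 14158) + 2*(-25)² = (-21312 + 14158) + 2*625 = (-3552*6 + 14158) + 1250 = (-21312 + 14158) + 1250 = -7154 + 1250 = -5904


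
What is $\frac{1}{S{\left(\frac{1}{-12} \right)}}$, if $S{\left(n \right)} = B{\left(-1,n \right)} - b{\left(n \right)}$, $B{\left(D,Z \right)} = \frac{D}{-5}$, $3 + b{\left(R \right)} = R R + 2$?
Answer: $\frac{720}{859} \approx 0.83818$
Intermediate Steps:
$b{\left(R \right)} = -1 + R^{2}$ ($b{\left(R \right)} = -3 + \left(R R + 2\right) = -3 + \left(R^{2} + 2\right) = -3 + \left(2 + R^{2}\right) = -1 + R^{2}$)
$B{\left(D,Z \right)} = - \frac{D}{5}$ ($B{\left(D,Z \right)} = D \left(- \frac{1}{5}\right) = - \frac{D}{5}$)
$S{\left(n \right)} = \frac{6}{5} - n^{2}$ ($S{\left(n \right)} = \left(- \frac{1}{5}\right) \left(-1\right) - \left(-1 + n^{2}\right) = \frac{1}{5} - \left(-1 + n^{2}\right) = \frac{6}{5} - n^{2}$)
$\frac{1}{S{\left(\frac{1}{-12} \right)}} = \frac{1}{\frac{6}{5} - \left(\frac{1}{-12}\right)^{2}} = \frac{1}{\frac{6}{5} - \left(- \frac{1}{12}\right)^{2}} = \frac{1}{\frac{6}{5} - \frac{1}{144}} = \frac{1}{\frac{859}{720}} = \frac{720}{859}$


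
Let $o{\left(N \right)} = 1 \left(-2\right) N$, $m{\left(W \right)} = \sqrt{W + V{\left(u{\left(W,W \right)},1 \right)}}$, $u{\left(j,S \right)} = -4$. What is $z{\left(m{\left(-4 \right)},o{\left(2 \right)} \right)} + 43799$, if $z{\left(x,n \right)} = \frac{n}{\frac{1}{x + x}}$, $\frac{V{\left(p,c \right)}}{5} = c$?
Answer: $43791$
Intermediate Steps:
$V{\left(p,c \right)} = 5 c$
$m{\left(W \right)} = \sqrt{5 + W}$ ($m{\left(W \right)} = \sqrt{W + 5 \cdot 1} = \sqrt{W + 5} = \sqrt{5 + W}$)
$o{\left(N \right)} = - 2 N$
$z{\left(x,n \right)} = 2 n x$ ($z{\left(x,n \right)} = \frac{n}{\frac{1}{2 x}} = \frac{n}{\frac{1}{2} \frac{1}{x}} = n 2 x = 2 n x$)
$z{\left(m{\left(-4 \right)},o{\left(2 \right)} \right)} + 43799 = 2 \left(\left(-2\right) 2\right) \sqrt{5 - 4} + 43799 = 2 \left(-4\right) \sqrt{1} + 43799 = 2 \left(-4\right) 1 + 43799 = -8 + 43799 = 43791$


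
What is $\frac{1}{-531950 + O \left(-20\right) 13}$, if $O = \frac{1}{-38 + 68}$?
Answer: $- \frac{3}{1595876} \approx -1.8798 \cdot 10^{-6}$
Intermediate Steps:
$O = \frac{1}{30} \approx 0.033333$
$\frac{1}{-531950 + O \left(-20\right) 13} = \frac{1}{-531950 + \frac{1}{30} \left(-20\right) 13} = \frac{1}{-531950 - \frac{26}{3}} = \frac{1}{- \frac{1595876}{3}} = - \frac{3}{1595876}$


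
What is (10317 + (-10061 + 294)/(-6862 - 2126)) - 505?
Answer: 88200023/8988 ≈ 9813.1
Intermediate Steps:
(10317 + (-10061 + 294)/(-6862 - 2126)) - 505 = (10317 - 9767/(-8988)) - 505 = (10317 - 9767*(-1/8988)) - 505 = (10317 + 9767/8988) - 505 = 92738963/8988 - 505 = 88200023/8988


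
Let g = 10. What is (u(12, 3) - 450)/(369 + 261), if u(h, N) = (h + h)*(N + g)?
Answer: -23/105 ≈ -0.21905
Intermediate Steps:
u(h, N) = 2*h*(10 + N) (u(h, N) = (h + h)*(N + 10) = (2*h)*(10 + N) = 2*h*(10 + N))
(u(12, 3) - 450)/(369 + 261) = (2*12*(10 + 3) - 450)/(369 + 261) = (2*12*13 - 450)/630 = (312 - 450)*(1/630) = -138*1/630 = -23/105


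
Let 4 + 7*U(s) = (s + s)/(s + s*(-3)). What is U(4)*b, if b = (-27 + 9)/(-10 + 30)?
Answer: 9/14 ≈ 0.64286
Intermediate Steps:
U(s) = -5/7 (U(s) = -4/7 + ((s + s)/(s + s*(-3)))/7 = -4/7 + ((2*s)/(s - 3*s))/7 = -4/7 + ((2*s)/((-2*s)))/7 = -4/7 + ((2*s)*(-1/(2*s)))/7 = -4/7 + (⅐)*(-1) = -4/7 - ⅐ = -5/7)
b = -9/10 (b = -18/20 = -18*1/20 = -9/10 ≈ -0.90000)
U(4)*b = -5/7*(-9/10) = 9/14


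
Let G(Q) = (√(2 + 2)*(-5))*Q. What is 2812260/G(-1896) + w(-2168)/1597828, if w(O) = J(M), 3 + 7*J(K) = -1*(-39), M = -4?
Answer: 131060646173/883598884 ≈ 148.33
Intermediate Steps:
J(K) = 36/7 (J(K) = -3/7 + (-1*(-39))/7 = -3/7 + (⅐)*39 = -3/7 + 39/7 = 36/7)
w(O) = 36/7
G(Q) = -10*Q (G(Q) = (√4*(-5))*Q = (2*(-5))*Q = -10*Q)
2812260/G(-1896) + w(-2168)/1597828 = 2812260/((-10*(-1896))) + (36/7)/1597828 = 2812260/18960 + (36/7)*(1/1597828) = 2812260*(1/18960) + 9/2796199 = 46871/316 + 9/2796199 = 131060646173/883598884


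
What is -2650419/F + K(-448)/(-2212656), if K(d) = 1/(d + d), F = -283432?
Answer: 656820136356197/70239401723904 ≈ 9.3512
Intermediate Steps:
K(d) = 1/(2*d)
-2650419/F + K(-448)/(-2212656) = -2650419/(-283432) + ((1/2)/(-448))/(-2212656) = -2650419*(-1/283432) + ((1/2)*(-1/448))*(-1/2212656) = 2650419/283432 - 1/896*(-1/2212656) = 2650419/283432 + 1/1982539776 = 656820136356197/70239401723904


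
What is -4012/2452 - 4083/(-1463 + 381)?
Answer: 1417633/663266 ≈ 2.1374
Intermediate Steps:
-4012/2452 - 4083/(-1463 + 381) = -4012*1/2452 - 4083/(-1082) = -1003/613 - 4083*(-1/1082) = -1003/613 + 4083/1082 = 1417633/663266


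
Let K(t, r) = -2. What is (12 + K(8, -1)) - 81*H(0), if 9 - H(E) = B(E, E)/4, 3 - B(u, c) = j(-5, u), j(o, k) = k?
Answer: -2633/4 ≈ -658.25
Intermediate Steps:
B(u, c) = 3 - u
H(E) = 33/4 + E/4 (H(E) = 9 - (3 - E)/4 = 9 - (¾ - E/4) = 9 + (-¾ + E/4) = 33/4 + E/4)
(12 + K(8, -1)) - 81*H(0) = (12 - 2) - 81*(33/4 + (¼)*0) = 10 - 81*(33/4 + 0) = 10 - 81*33/4 = 10 - 2673/4 = -2633/4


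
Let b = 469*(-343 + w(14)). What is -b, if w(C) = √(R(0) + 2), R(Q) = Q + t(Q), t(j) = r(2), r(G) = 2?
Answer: 159929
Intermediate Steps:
t(j) = 2
R(Q) = 2 + Q (R(Q) = Q + 2 = 2 + Q)
w(C) = 2 (w(C) = √((2 + 0) + 2) = √(2 + 2) = √4 = 2)
b = -159929 (b = 469*(-343 + 2) = 469*(-341) = -159929)
-b = -1*(-159929) = 159929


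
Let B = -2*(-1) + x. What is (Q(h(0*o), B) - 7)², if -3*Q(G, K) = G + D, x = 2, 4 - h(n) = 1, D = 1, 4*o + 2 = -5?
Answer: 625/9 ≈ 69.444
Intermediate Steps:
o = -7/4 (o = -½ + (¼)*(-5) = -½ - 5/4 = -7/4 ≈ -1.7500)
h(n) = 3 (h(n) = 4 - 1*1 = 4 - 1 = 3)
B = 4 (B = -2*(-1) + 2 = 2 + 2 = 4)
Q(G, K) = -⅓ - G/3 (Q(G, K) = -(G + 1)/3 = -(1 + G)/3 = -⅓ - G/3)
(Q(h(0*o), B) - 7)² = ((-⅓ - ⅓*3) - 7)² = ((-⅓ - 1) - 7)² = (-4/3 - 7)² = (-25/3)² = 625/9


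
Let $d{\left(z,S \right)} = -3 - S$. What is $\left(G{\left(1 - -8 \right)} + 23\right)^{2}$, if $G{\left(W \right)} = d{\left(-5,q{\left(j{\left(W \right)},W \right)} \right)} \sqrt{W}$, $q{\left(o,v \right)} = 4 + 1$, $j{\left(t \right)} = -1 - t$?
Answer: $1$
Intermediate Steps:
$q{\left(o,v \right)} = 5$
$G{\left(W \right)} = - 8 \sqrt{W}$ ($G{\left(W \right)} = \left(-3 - 5\right) \sqrt{W} = - 8 \sqrt{W}$)
$\left(G{\left(1 - -8 \right)} + 23\right)^{2} = \left(- 8 \sqrt{1 - -8} + 23\right)^{2} = \left(- 8 \sqrt{1 + 8} + 23\right)^{2} = \left(- 8 \sqrt{9} + 23\right)^{2} = \left(\left(-8\right) 3 + 23\right)^{2} = \left(-24 + 23\right)^{2} = \left(-1\right)^{2} = 1$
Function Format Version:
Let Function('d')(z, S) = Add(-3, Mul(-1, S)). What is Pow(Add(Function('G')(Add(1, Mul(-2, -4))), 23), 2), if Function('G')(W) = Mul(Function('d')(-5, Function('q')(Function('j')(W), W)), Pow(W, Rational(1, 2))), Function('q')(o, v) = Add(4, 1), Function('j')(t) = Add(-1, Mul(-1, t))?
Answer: 1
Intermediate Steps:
Function('q')(o, v) = 5
Function('G')(W) = Mul(-8, Pow(W, Rational(1, 2))) (Function('G')(W) = Mul(Add(-3, Mul(-1, 5)), Pow(W, Rational(1, 2))) = Mul(Add(-3, -5), Pow(W, Rational(1, 2))) = Mul(-8, Pow(W, Rational(1, 2))))
Pow(Add(Function('G')(Add(1, Mul(-2, -4))), 23), 2) = Pow(Add(Mul(-8, Pow(Add(1, Mul(-2, -4)), Rational(1, 2))), 23), 2) = Pow(Add(Mul(-8, Pow(Add(1, 8), Rational(1, 2))), 23), 2) = Pow(Add(Mul(-8, Pow(9, Rational(1, 2))), 23), 2) = Pow(Add(Mul(-8, 3), 23), 2) = Pow(Add(-24, 23), 2) = Pow(-1, 2) = 1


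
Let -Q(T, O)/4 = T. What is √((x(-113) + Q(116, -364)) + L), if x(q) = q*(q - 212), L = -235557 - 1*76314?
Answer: I*√275610 ≈ 524.99*I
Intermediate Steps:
Q(T, O) = -4*T
L = -311871 (L = -235557 - 76314 = -311871)
x(q) = q*(-212 + q)
√((x(-113) + Q(116, -364)) + L) = √((-113*(-212 - 113) - 4*116) - 311871) = √((-113*(-325) - 464) - 311871) = √((36725 - 464) - 311871) = √(36261 - 311871) = √(-275610) = I*√275610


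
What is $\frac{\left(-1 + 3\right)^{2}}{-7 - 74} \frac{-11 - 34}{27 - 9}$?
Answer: $\frac{10}{81} \approx 0.12346$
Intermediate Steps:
$\frac{\left(-1 + 3\right)^{2}}{-7 - 74} \frac{-11 - 34}{27 - 9} = \frac{2^{2}}{-81} \left(- \frac{45}{18}\right) = \left(- \frac{1}{81}\right) 4 \left(\left(-45\right) \frac{1}{18}\right) = \left(- \frac{4}{81}\right) \left(- \frac{5}{2}\right) = \frac{10}{81}$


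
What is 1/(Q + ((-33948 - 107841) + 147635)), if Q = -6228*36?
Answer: -1/218362 ≈ -4.5796e-6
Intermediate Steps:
Q = -224208
1/(Q + ((-33948 - 107841) + 147635)) = 1/(-224208 + ((-33948 - 107841) + 147635)) = 1/(-224208 + (-141789 + 147635)) = 1/(-224208 + 5846) = 1/(-218362) = -1/218362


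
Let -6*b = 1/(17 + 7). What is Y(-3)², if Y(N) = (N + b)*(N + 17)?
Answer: 9186961/5184 ≈ 1772.2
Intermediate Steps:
b = -1/144 (b = -1/(6*(17 + 7)) = -⅙/24 = -⅙*1/24 = -1/144 ≈ -0.0069444)
Y(N) = (17 + N)*(-1/144 + N) (Y(N) = (N - 1/144)*(N + 17) = (-1/144 + N)*(17 + N) = (17 + N)*(-1/144 + N))
Y(-3)² = (-17/144 + (-3)² + (2447/144)*(-3))² = (-17/144 + 9 - 2447/48)² = (-3031/72)² = 9186961/5184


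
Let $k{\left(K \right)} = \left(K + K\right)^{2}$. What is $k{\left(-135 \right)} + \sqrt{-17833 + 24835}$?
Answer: $72900 + 3 \sqrt{778} \approx 72984.0$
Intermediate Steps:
$k{\left(K \right)} = 4 K^{2}$ ($k{\left(K \right)} = \left(2 K\right)^{2} = 4 K^{2}$)
$k{\left(-135 \right)} + \sqrt{-17833 + 24835} = 4 \left(-135\right)^{2} + \sqrt{-17833 + 24835} = 4 \cdot 18225 + \sqrt{7002} = 72900 + 3 \sqrt{778}$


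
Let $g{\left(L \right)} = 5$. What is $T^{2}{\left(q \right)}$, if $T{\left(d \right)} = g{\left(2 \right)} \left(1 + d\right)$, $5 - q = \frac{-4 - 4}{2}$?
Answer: $2500$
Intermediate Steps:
$q = 9$ ($q = 5 - \frac{-4 - 4}{2} = 5 - \left(-8\right) \frac{1}{2} = 5 - -4 = 5 + 4 = 9$)
$T{\left(d \right)} = 5 + 5 d$ ($T{\left(d \right)} = 5 \left(1 + d\right) = 5 + 5 d$)
$T^{2}{\left(q \right)} = \left(5 + 5 \cdot 9\right)^{2} = \left(5 + 45\right)^{2} = 50^{2} = 2500$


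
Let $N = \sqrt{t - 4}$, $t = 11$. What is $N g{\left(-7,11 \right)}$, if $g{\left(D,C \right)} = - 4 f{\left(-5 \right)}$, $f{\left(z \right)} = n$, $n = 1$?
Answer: $- 4 \sqrt{7} \approx -10.583$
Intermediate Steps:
$f{\left(z \right)} = 1$
$N = \sqrt{7}$ ($N = \sqrt{11 - 4} = \sqrt{7} \approx 2.6458$)
$g{\left(D,C \right)} = -4$ ($g{\left(D,C \right)} = \left(-4\right) 1 = -4$)
$N g{\left(-7,11 \right)} = \sqrt{7} \left(-4\right) = - 4 \sqrt{7}$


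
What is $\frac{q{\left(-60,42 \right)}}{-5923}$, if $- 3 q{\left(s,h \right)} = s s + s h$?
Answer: $\frac{360}{5923} \approx 0.06078$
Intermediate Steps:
$q{\left(s,h \right)} = - \frac{s^{2}}{3} - \frac{h s}{3}$ ($q{\left(s,h \right)} = - \frac{s s + s h}{3} = - \frac{s^{2} + h s}{3} = - \frac{s^{2}}{3} - \frac{h s}{3}$)
$\frac{q{\left(-60,42 \right)}}{-5923} = \frac{\left(- \frac{1}{3}\right) \left(-60\right) \left(42 - 60\right)}{-5923} = \left(- \frac{1}{3}\right) \left(-60\right) \left(-18\right) \left(- \frac{1}{5923}\right) = \left(-360\right) \left(- \frac{1}{5923}\right) = \frac{360}{5923}$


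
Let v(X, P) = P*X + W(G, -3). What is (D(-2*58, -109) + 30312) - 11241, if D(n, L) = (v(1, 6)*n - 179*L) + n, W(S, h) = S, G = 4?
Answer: 37306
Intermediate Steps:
v(X, P) = 4 + P*X (v(X, P) = P*X + 4 = 4 + P*X)
D(n, L) = -179*L + 11*n (D(n, L) = ((4 + 6*1)*n - 179*L) + n = ((4 + 6)*n - 179*L) + n = (10*n - 179*L) + n = (-179*L + 10*n) + n = -179*L + 11*n)
(D(-2*58, -109) + 30312) - 11241 = ((-179*(-109) + 11*(-2*58)) + 30312) - 11241 = ((19511 + 11*(-116)) + 30312) - 11241 = ((19511 - 1276) + 30312) - 11241 = (18235 + 30312) - 11241 = 48547 - 11241 = 37306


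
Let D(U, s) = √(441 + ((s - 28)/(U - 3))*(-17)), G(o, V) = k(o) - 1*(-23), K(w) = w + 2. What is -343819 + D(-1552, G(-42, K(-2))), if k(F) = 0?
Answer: -343819 + √42648674/311 ≈ -3.4380e+5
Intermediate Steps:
K(w) = 2 + w
G(o, V) = 23 (G(o, V) = 0 - 1*(-23) = 0 + 23 = 23)
D(U, s) = √(441 - 17*(-28 + s)/(-3 + U)) (D(U, s) = √(441 + ((-28 + s)/(-3 + U))*(-17)) = √(441 - 17*(-28 + s)/(-3 + U)))
-343819 + D(-1552, G(-42, K(-2))) = -343819 + √((-847 - 17*23 + 441*(-1552))/(-3 - 1552)) = -343819 + √((-847 - 391 - 684432)/(-1555)) = -343819 + √(-1/1555*(-685670)) = -343819 + √(137134/311) = -343819 + √42648674/311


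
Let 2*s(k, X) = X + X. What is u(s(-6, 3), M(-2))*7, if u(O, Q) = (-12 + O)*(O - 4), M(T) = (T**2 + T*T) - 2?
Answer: 63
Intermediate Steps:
s(k, X) = X (s(k, X) = (X + X)/2 = (2*X)/2 = X)
M(T) = -2 + 2*T**2 (M(T) = (T**2 + T**2) - 2 = 2*T**2 - 2 = -2 + 2*T**2)
u(O, Q) = (-12 + O)*(-4 + O)
u(s(-6, 3), M(-2))*7 = (48 + 3**2 - 16*3)*7 = (48 + 9 - 48)*7 = 9*7 = 63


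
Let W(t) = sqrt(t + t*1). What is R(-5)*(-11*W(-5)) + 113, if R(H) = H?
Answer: 113 + 55*I*sqrt(10) ≈ 113.0 + 173.93*I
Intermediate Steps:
W(t) = sqrt(2)*sqrt(t) (W(t) = sqrt(t + t) = sqrt(2*t) = sqrt(2)*sqrt(t))
R(-5)*(-11*W(-5)) + 113 = -(-55)*sqrt(2)*sqrt(-5) + 113 = -(-55)*sqrt(2)*(I*sqrt(5)) + 113 = -(-55)*I*sqrt(10) + 113 = 55*I*sqrt(10) + 113 = 113 + 55*I*sqrt(10)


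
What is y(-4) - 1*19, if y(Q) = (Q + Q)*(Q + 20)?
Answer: -147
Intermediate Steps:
y(Q) = 2*Q*(20 + Q) (y(Q) = (2*Q)*(20 + Q) = 2*Q*(20 + Q))
y(-4) - 1*19 = 2*(-4)*(20 - 4) - 1*19 = 2*(-4)*16 - 19 = -128 - 19 = -147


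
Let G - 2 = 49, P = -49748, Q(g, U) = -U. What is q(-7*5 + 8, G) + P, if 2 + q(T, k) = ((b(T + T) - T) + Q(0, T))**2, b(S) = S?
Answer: -49750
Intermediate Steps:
G = 51 (G = 2 + 49 = 51)
q(T, k) = -2 (q(T, k) = -2 + (((T + T) - T) - T)**2 = -2 + ((2*T - T) - T)**2 = -2 + (T - T)**2 = -2 + 0**2 = -2 + 0 = -2)
q(-7*5 + 8, G) + P = -2 - 49748 = -49750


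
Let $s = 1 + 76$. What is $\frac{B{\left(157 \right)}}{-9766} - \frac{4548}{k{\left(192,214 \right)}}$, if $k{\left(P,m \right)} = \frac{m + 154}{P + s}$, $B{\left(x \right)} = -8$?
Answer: $- \frac{1493479831}{449236} \approx -3324.5$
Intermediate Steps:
$s = 77$
$k{\left(P,m \right)} = \frac{154 + m}{77 + P}$ ($k{\left(P,m \right)} = \frac{m + 154}{P + 77} = \frac{154 + m}{77 + P}$)
$\frac{B{\left(157 \right)}}{-9766} - \frac{4548}{k{\left(192,214 \right)}} = - \frac{8}{-9766} - \frac{4548}{\frac{1}{77 + 192} \left(154 + 214\right)} = \left(-8\right) \left(- \frac{1}{9766}\right) - \frac{4548}{\frac{1}{269} \cdot 368} = \frac{4}{4883} - \frac{4548}{\frac{1}{269} \cdot 368} = \frac{4}{4883} - \frac{4548}{\frac{368}{269}} = \frac{4}{4883} - \frac{305853}{92} = - \frac{1493479831}{449236}$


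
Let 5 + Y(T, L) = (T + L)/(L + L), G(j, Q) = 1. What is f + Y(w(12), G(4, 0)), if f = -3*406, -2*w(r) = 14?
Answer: -1226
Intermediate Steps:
w(r) = -7 (w(r) = -1/2*14 = -7)
Y(T, L) = -5 + (L + T)/(2*L) (Y(T, L) = -5 + (T + L)/(L + L) = -5 + (L + T)/((2*L)) = -5 + (L + T)*(1/(2*L)) = -5 + (L + T)/(2*L))
f = -1218
f + Y(w(12), G(4, 0)) = -1218 + (1/2)*(-7 - 9*1)/1 = -1218 + (1/2)*1*(-7 - 9) = -1218 + (1/2)*1*(-16) = -1218 - 8 = -1226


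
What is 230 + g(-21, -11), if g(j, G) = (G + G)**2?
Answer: 714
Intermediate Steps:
g(j, G) = 4*G**2 (g(j, G) = (2*G)**2 = 4*G**2)
230 + g(-21, -11) = 230 + 4*(-11)**2 = 230 + 4*121 = 230 + 484 = 714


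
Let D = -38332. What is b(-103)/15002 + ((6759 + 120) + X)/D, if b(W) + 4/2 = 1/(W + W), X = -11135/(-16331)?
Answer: -86868191643501/483649394558876 ≈ -0.17961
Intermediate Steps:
X = 11135/16331 (X = -11135*(-1/16331) = 11135/16331 ≈ 0.68183)
b(W) = -2 + 1/(2*W) (b(W) = -2 + 1/(W + W) = -2 + 1/(2*W))
b(-103)/15002 + ((6759 + 120) + X)/D = (-2 + (½)/(-103))/15002 + ((6759 + 120) + 11135/16331)/(-38332) = (-2 + (½)*(-1/103))*(1/15002) + (6879 + 11135/16331)*(-1/38332) = (-2 - 1/206)*(1/15002) + (112352084/16331)*(-1/38332) = -413/206*1/15002 - 28088021/156499973 = -413/3090412 - 28088021/156499973 = -86868191643501/483649394558876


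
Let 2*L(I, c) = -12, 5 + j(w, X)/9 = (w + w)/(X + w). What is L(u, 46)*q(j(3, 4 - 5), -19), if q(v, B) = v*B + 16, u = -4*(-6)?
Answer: -2148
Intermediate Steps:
u = 24
j(w, X) = -45 + 18*w/(X + w) (j(w, X) = -45 + 9*((w + w)/(X + w)) = -45 + 9*((2*w)/(X + w)) = -45 + 9*(2*w/(X + w)) = -45 + 18*w/(X + w))
q(v, B) = 16 + B*v (q(v, B) = B*v + 16 = 16 + B*v)
L(I, c) = -6 (L(I, c) = (½)*(-12) = -6)
L(u, 46)*q(j(3, 4 - 5), -19) = -6*(16 - 171*(-5*(4 - 5) - 3*3)/((4 - 5) + 3)) = -6*(16 - 171*(-5*(-1) - 9)/(-1 + 3)) = -6*(16 - 171*(5 - 9)/2) = -6*(16 - 171*(-4)/2) = -6*(16 - 19*(-18)) = -6*(16 + 342) = -6*358 = -2148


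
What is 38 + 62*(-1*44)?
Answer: -2690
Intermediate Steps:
38 + 62*(-1*44) = 38 + 62*(-44) = 38 - 2728 = -2690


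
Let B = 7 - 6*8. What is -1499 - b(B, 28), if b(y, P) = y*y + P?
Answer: -3208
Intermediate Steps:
B = -41 (B = 7 - 48 = -41)
b(y, P) = P + y**2 (b(y, P) = y**2 + P = P + y**2)
-1499 - b(B, 28) = -1499 - (28 + (-41)**2) = -1499 - (28 + 1681) = -1499 - 1*1709 = -1499 - 1709 = -3208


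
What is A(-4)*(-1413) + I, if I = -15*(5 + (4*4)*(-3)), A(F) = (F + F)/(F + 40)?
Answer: 959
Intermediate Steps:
A(F) = 2*F/(40 + F) (A(F) = (2*F)/(40 + F) = 2*F/(40 + F))
I = 645 (I = -15*(5 + 16*(-3)) = -15*(5 - 48) = -15*(-43) = 645)
A(-4)*(-1413) + I = (2*(-4)/(40 - 4))*(-1413) + 645 = (2*(-4)/36)*(-1413) + 645 = (2*(-4)*(1/36))*(-1413) + 645 = -2/9*(-1413) + 645 = 314 + 645 = 959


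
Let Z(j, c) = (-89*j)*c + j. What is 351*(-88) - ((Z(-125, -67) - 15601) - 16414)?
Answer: 746627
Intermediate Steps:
Z(j, c) = j - 89*c*j (Z(j, c) = -89*c*j + j = j - 89*c*j)
351*(-88) - ((Z(-125, -67) - 15601) - 16414) = 351*(-88) - ((-125*(1 - 89*(-67)) - 15601) - 16414) = -30888 - ((-125*(1 + 5963) - 15601) - 16414) = -30888 - ((-125*5964 - 15601) - 16414) = -30888 - ((-745500 - 15601) - 16414) = -30888 - (-761101 - 16414) = -30888 - 1*(-777515) = -30888 + 777515 = 746627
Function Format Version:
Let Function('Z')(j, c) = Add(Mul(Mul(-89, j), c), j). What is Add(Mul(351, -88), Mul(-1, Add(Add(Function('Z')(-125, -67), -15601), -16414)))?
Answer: 746627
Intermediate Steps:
Function('Z')(j, c) = Add(j, Mul(-89, c, j)) (Function('Z')(j, c) = Add(Mul(-89, c, j), j) = Add(j, Mul(-89, c, j)))
Add(Mul(351, -88), Mul(-1, Add(Add(Function('Z')(-125, -67), -15601), -16414))) = Add(Mul(351, -88), Mul(-1, Add(Add(Mul(-125, Add(1, Mul(-89, -67))), -15601), -16414))) = Add(-30888, Mul(-1, Add(Add(Mul(-125, Add(1, 5963)), -15601), -16414))) = Add(-30888, Mul(-1, Add(Add(Mul(-125, 5964), -15601), -16414))) = Add(-30888, Mul(-1, Add(Add(-745500, -15601), -16414))) = Add(-30888, Mul(-1, Add(-761101, -16414))) = Add(-30888, Mul(-1, -777515)) = Add(-30888, 777515) = 746627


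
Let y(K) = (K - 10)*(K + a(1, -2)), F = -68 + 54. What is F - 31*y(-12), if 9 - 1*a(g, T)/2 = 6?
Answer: -4106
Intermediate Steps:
a(g, T) = 6 (a(g, T) = 18 - 2*6 = 18 - 12 = 6)
F = -14
y(K) = (-10 + K)*(6 + K) (y(K) = (K - 10)*(K + 6) = (-10 + K)*(6 + K))
F - 31*y(-12) = -14 - 31*(-60 + (-12)² - 4*(-12)) = -14 - 31*(-60 + 144 + 48) = -14 - 31*132 = -14 - 4092 = -4106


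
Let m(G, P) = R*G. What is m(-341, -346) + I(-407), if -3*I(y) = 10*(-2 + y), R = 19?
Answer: -15347/3 ≈ -5115.7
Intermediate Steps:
m(G, P) = 19*G
I(y) = 20/3 - 10*y/3 (I(y) = -10*(-2 + y)/3 = -(-20 + 10*y)/3 = 20/3 - 10*y/3)
m(-341, -346) + I(-407) = 19*(-341) + (20/3 - 10/3*(-407)) = -6479 + (20/3 + 4070/3) = -6479 + 4090/3 = -15347/3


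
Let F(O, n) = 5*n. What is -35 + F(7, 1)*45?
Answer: 190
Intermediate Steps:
-35 + F(7, 1)*45 = -35 + (5*1)*45 = -35 + 5*45 = -35 + 225 = 190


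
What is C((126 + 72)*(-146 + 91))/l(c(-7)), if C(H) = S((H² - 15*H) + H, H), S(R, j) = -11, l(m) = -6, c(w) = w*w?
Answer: 11/6 ≈ 1.8333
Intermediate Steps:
c(w) = w²
C(H) = -11
C((126 + 72)*(-146 + 91))/l(c(-7)) = -11/(-6) = -11*(-⅙) = 11/6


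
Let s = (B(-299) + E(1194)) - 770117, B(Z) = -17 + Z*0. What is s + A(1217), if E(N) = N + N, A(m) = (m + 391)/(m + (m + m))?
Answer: -934346346/1217 ≈ -7.6775e+5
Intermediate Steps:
A(m) = (391 + m)/(3*m) (A(m) = (391 + m)/(m + 2*m) = (391 + m)/((3*m)) = (391 + m)*(1/(3*m)) = (391 + m)/(3*m))
E(N) = 2*N
B(Z) = -17 (B(Z) = -17 + 0 = -17)
s = -767746 (s = (-17 + 2*1194) - 770117 = (-17 + 2388) - 770117 = 2371 - 770117 = -767746)
s + A(1217) = -767746 + (⅓)*(391 + 1217)/1217 = -767746 + (⅓)*(1/1217)*1608 = -767746 + 536/1217 = -934346346/1217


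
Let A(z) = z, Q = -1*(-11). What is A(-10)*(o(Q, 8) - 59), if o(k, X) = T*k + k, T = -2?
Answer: 700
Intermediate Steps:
Q = 11
o(k, X) = -k (o(k, X) = -2*k + k = -k)
A(-10)*(o(Q, 8) - 59) = -10*(-1*11 - 59) = -10*(-11 - 59) = -10*(-70) = 700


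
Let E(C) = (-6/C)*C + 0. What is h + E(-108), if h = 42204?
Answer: 42198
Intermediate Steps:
E(C) = -6 (E(C) = -6 + 0 = -6)
h + E(-108) = 42204 - 6 = 42198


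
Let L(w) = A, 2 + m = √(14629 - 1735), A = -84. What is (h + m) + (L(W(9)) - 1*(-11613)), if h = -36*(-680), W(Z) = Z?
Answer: 36007 + √12894 ≈ 36121.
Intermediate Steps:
m = -2 + √12894 (m = -2 + √(14629 - 1735) = -2 + √12894 ≈ 111.55)
L(w) = -84
h = 24480
(h + m) + (L(W(9)) - 1*(-11613)) = (24480 + (-2 + √12894)) + (-84 - 1*(-11613)) = (24478 + √12894) + (-84 + 11613) = (24478 + √12894) + 11529 = 36007 + √12894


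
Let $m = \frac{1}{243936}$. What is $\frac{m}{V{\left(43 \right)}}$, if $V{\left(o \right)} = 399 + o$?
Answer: $\frac{1}{107819712} \approx 9.2747 \cdot 10^{-9}$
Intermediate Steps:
$m = \frac{1}{243936} \approx 4.0994 \cdot 10^{-6}$
$\frac{m}{V{\left(43 \right)}} = \frac{1}{243936 \left(399 + 43\right)} = \frac{1}{243936 \cdot 442} = \frac{1}{243936} \cdot \frac{1}{442} = \frac{1}{107819712}$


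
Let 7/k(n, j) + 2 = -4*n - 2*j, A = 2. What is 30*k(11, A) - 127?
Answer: -656/5 ≈ -131.20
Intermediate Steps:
k(n, j) = 7/(-2 - 4*n - 2*j) (k(n, j) = 7/(-2 + (-4*n - 2*j)) = 7/(-2 - 4*n - 2*j))
30*k(11, A) - 127 = 30*(-7/(2 + 2*2 + 4*11)) - 127 = 30*(-7/(2 + 4 + 44)) - 127 = 30*(-7/50) - 127 = -21/5 - 127 = -656/5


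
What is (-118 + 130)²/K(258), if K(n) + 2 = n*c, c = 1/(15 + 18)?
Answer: 99/4 ≈ 24.750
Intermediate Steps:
c = 1/33 ≈ 0.030303
K(n) = -2 + n/33 (K(n) = -2 + n*(1/33) = -2 + n/33)
(-118 + 130)²/K(258) = (-118 + 130)²/(-2 + (1/33)*258) = 12²/(-2 + 86/11) = 144/(64/11) = 144*(11/64) = 99/4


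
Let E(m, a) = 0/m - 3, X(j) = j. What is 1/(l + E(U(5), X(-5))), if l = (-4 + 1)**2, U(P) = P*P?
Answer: 1/6 ≈ 0.16667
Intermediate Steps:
U(P) = P**2
l = 9 (l = (-3)**2 = 9)
E(m, a) = -3 (E(m, a) = 0 - 3 = -3)
1/(l + E(U(5), X(-5))) = 1/(9 - 3) = 1/6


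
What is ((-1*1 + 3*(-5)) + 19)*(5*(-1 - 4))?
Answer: -75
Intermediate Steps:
((-1*1 + 3*(-5)) + 19)*(5*(-1 - 4)) = ((-1 - 15) + 19)*(5*(-5)) = (-16 + 19)*(-25) = 3*(-25) = -75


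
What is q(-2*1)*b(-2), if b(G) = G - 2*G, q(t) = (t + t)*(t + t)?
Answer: 32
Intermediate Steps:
q(t) = 4*t**2 (q(t) = (2*t)*(2*t) = 4*t**2)
b(G) = -G
q(-2*1)*b(-2) = (4*(-2*1)**2)*(-1*(-2)) = (4*(-2)**2)*2 = (4*4)*2 = 16*2 = 32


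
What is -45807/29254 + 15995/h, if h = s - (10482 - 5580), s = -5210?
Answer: -465559057/147908224 ≈ -3.1476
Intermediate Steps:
h = -10112 (h = -5210 - (10482 - 5580) = -5210 - 1*4902 = -5210 - 4902 = -10112)
-45807/29254 + 15995/h = -45807/29254 + 15995/(-10112) = -45807*1/29254 + 15995*(-1/10112) = -45807/29254 - 15995/10112 = -465559057/147908224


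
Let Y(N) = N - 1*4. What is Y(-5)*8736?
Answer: -78624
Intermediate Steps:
Y(N) = -4 + N (Y(N) = N - 4 = -4 + N)
Y(-5)*8736 = (-4 - 5)*8736 = -9*8736 = -78624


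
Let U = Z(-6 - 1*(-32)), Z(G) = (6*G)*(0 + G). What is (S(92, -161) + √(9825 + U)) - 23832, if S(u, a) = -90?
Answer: -23922 + √13881 ≈ -23804.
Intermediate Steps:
Z(G) = 6*G² (Z(G) = (6*G)*G = 6*G²)
U = 4056 (U = 6*(-6 - 1*(-32))² = 6*(-6 + 32)² = 6*26² = 6*676 = 4056)
(S(92, -161) + √(9825 + U)) - 23832 = (-90 + √(9825 + 4056)) - 23832 = (-90 + √13881) - 23832 = -23922 + √13881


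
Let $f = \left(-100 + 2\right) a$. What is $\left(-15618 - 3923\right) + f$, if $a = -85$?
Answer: $-11211$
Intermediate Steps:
$f = 8330$ ($f = \left(-100 + 2\right) \left(-85\right) = \left(-98\right) \left(-85\right) = 8330$)
$\left(-15618 - 3923\right) + f = \left(-15618 - 3923\right) + 8330 = -19541 + 8330 = -11211$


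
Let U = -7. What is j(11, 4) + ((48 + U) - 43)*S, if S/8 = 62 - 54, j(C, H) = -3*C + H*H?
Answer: -145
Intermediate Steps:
j(C, H) = H² - 3*C (j(C, H) = -3*C + H² = H² - 3*C)
S = 64 (S = 8*(62 - 54) = 8*8 = 64)
j(11, 4) + ((48 + U) - 43)*S = (4² - 3*11) + ((48 - 7) - 43)*64 = (16 - 33) + (41 - 43)*64 = -17 - 2*64 = -17 - 128 = -145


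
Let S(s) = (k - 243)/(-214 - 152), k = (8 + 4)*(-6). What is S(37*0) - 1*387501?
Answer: -47275017/122 ≈ -3.8750e+5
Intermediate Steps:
k = -72 (k = 12*(-6) = -72)
S(s) = 105/122 (S(s) = (-72 - 243)/(-214 - 152) = -315/(-366) = -315*(-1/366) = 105/122)
S(37*0) - 1*387501 = 105/122 - 1*387501 = 105/122 - 387501 = -47275017/122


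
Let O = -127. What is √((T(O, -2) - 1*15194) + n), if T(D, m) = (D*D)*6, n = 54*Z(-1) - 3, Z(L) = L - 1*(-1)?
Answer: 29*√97 ≈ 285.62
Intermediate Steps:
Z(L) = 1 + L (Z(L) = L + 1 = 1 + L)
n = -3 (n = 54*(1 - 1) - 3 = 54*0 - 3 = 0 - 3 = -3)
T(D, m) = 6*D² (T(D, m) = D²*6 = 6*D²)
√((T(O, -2) - 1*15194) + n) = √((6*(-127)² - 1*15194) - 3) = √((6*16129 - 15194) - 3) = √((96774 - 15194) - 3) = √(81580 - 3) = √81577 = 29*√97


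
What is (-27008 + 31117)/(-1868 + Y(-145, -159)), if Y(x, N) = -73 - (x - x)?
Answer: -4109/1941 ≈ -2.1170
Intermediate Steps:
Y(x, N) = -73 (Y(x, N) = -73 - 1*0 = -73 + 0 = -73)
(-27008 + 31117)/(-1868 + Y(-145, -159)) = (-27008 + 31117)/(-1868 - 73) = 4109/(-1941) = 4109*(-1/1941) = -4109/1941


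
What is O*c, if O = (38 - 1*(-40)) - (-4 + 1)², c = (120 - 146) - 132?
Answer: -10902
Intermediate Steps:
c = -158 (c = -26 - 132 = -158)
O = 69 (O = (38 + 40) - 1*(-3)² = 78 - 1*9 = 78 - 9 = 69)
O*c = 69*(-158) = -10902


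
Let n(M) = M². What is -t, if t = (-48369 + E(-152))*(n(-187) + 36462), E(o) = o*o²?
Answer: 254307003287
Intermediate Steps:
E(o) = o³
t = -254307003287 (t = (-48369 + (-152)³)*((-187)² + 36462) = (-48369 - 3511808)*(34969 + 36462) = -3560177*71431 = -254307003287)
-t = -1*(-254307003287) = 254307003287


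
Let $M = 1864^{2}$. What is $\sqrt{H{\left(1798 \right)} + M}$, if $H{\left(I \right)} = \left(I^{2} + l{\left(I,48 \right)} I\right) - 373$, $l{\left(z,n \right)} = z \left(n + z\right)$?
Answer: $\sqrt{5974463111} \approx 77295.0$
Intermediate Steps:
$M = 3474496$
$H{\left(I \right)} = -373 + I^{2} + I^{2} \left(48 + I\right)$ ($H{\left(I \right)} = \left(I^{2} + I \left(48 + I\right) I\right) - 373 = \left(I^{2} + I^{2} \left(48 + I\right)\right) - 373 = -373 + I^{2} + I^{2} \left(48 + I\right)$)
$\sqrt{H{\left(1798 \right)} + M} = \sqrt{\left(-373 + 1798^{3} + 49 \cdot 1798^{2}\right) + 3474496} = \sqrt{\left(-373 + 5812581592 + 49 \cdot 3232804\right) + 3474496} = \sqrt{\left(-373 + 5812581592 + 158407396\right) + 3474496} = \sqrt{5970988615 + 3474496} = \sqrt{5974463111}$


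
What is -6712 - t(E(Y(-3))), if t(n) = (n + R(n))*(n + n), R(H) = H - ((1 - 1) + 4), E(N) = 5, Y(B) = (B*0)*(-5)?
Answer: -6772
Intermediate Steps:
Y(B) = 0 (Y(B) = 0*(-5) = 0)
R(H) = -4 + H (R(H) = H - (0 + 4) = H - 1*4 = H - 4 = -4 + H)
t(n) = 2*n*(-4 + 2*n) (t(n) = (n + (-4 + n))*(n + n) = (-4 + 2*n)*(2*n) = 2*n*(-4 + 2*n))
-6712 - t(E(Y(-3))) = -6712 - 4*5*(-2 + 5) = -6712 - 4*5*3 = -6712 - 1*60 = -6712 - 60 = -6772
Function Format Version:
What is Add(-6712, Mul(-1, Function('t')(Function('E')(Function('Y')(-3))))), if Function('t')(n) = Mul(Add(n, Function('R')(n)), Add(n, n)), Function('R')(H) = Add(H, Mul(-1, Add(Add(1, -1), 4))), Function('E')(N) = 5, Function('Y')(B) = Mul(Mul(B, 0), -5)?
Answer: -6772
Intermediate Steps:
Function('Y')(B) = 0 (Function('Y')(B) = Mul(0, -5) = 0)
Function('R')(H) = Add(-4, H) (Function('R')(H) = Add(H, Mul(-1, Add(0, 4))) = Add(H, Mul(-1, 4)) = Add(H, -4) = Add(-4, H))
Function('t')(n) = Mul(2, n, Add(-4, Mul(2, n))) (Function('t')(n) = Mul(Add(n, Add(-4, n)), Add(n, n)) = Mul(Add(-4, Mul(2, n)), Mul(2, n)) = Mul(2, n, Add(-4, Mul(2, n))))
Add(-6712, Mul(-1, Function('t')(Function('E')(Function('Y')(-3))))) = Add(-6712, Mul(-1, Mul(4, 5, Add(-2, 5)))) = Add(-6712, Mul(-1, Mul(4, 5, 3))) = Add(-6712, Mul(-1, 60)) = Add(-6712, -60) = -6772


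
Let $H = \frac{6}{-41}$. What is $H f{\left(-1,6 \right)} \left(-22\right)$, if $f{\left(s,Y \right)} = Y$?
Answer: $\frac{792}{41} \approx 19.317$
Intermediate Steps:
$H = - \frac{6}{41}$ ($H = 6 \left(- \frac{1}{41}\right) = - \frac{6}{41} \approx -0.14634$)
$H f{\left(-1,6 \right)} \left(-22\right) = \left(- \frac{6}{41}\right) 6 \left(-22\right) = \left(- \frac{36}{41}\right) \left(-22\right) = \frac{792}{41}$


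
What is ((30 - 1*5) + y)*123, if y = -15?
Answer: 1230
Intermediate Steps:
((30 - 1*5) + y)*123 = ((30 - 1*5) - 15)*123 = ((30 - 5) - 15)*123 = (25 - 15)*123 = 10*123 = 1230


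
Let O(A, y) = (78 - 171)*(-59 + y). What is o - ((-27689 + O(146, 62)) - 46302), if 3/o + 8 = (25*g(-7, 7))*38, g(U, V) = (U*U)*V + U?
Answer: 23706389843/319192 ≈ 74270.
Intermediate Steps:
g(U, V) = U + V*U² (g(U, V) = U²*V + U = V*U² + U = U + V*U²)
O(A, y) = 5487 - 93*y (O(A, y) = -93*(-59 + y) = 5487 - 93*y)
o = 3/319192 (o = 3/(-8 + (25*(-7*(1 - 7*7)))*38) = 3/(-8 + (25*(-7*(1 - 49)))*38) = 3/(-8 + (25*(-7*(-48)))*38) = 3/(-8 + (25*336)*38) = 3/(-8 + 8400*38) = 3/(-8 + 319200) = 3/319192 ≈ 9.3987e-6)
o - ((-27689 + O(146, 62)) - 46302) = 3/319192 - ((-27689 + (5487 - 93*62)) - 46302) = 3/319192 - ((-27689 + (5487 - 5766)) - 46302) = 3/319192 - ((-27689 - 279) - 46302) = 3/319192 - (-27968 - 46302) = 3/319192 - 1*(-74270) = 3/319192 + 74270 = 23706389843/319192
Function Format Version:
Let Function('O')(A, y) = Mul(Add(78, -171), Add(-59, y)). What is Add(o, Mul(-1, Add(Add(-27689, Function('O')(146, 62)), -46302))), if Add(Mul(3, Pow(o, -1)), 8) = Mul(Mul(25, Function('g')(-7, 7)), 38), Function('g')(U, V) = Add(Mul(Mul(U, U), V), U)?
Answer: Rational(23706389843, 319192) ≈ 74270.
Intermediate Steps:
Function('g')(U, V) = Add(U, Mul(V, Pow(U, 2))) (Function('g')(U, V) = Add(Mul(Pow(U, 2), V), U) = Add(Mul(V, Pow(U, 2)), U) = Add(U, Mul(V, Pow(U, 2))))
Function('O')(A, y) = Add(5487, Mul(-93, y)) (Function('O')(A, y) = Mul(-93, Add(-59, y)) = Add(5487, Mul(-93, y)))
o = Rational(3, 319192) (o = Mul(3, Pow(Add(-8, Mul(Mul(25, Mul(-7, Add(1, Mul(-7, 7)))), 38)), -1)) = Mul(3, Pow(Add(-8, Mul(Mul(25, Mul(-7, Add(1, -49))), 38)), -1)) = Mul(3, Pow(Add(-8, Mul(Mul(25, Mul(-7, -48)), 38)), -1)) = Mul(3, Pow(Add(-8, Mul(Mul(25, 336), 38)), -1)) = Mul(3, Pow(Add(-8, Mul(8400, 38)), -1)) = Mul(3, Pow(Add(-8, 319200), -1)) = Mul(3, Pow(319192, -1)) = Mul(3, Rational(1, 319192)) = Rational(3, 319192) ≈ 9.3987e-6)
Add(o, Mul(-1, Add(Add(-27689, Function('O')(146, 62)), -46302))) = Add(Rational(3, 319192), Mul(-1, Add(Add(-27689, Add(5487, Mul(-93, 62))), -46302))) = Add(Rational(3, 319192), Mul(-1, Add(Add(-27689, Add(5487, -5766)), -46302))) = Add(Rational(3, 319192), Mul(-1, Add(Add(-27689, -279), -46302))) = Add(Rational(3, 319192), Mul(-1, Add(-27968, -46302))) = Add(Rational(3, 319192), Mul(-1, -74270)) = Add(Rational(3, 319192), 74270) = Rational(23706389843, 319192)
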